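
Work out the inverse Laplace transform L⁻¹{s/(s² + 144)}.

L⁻¹{s/(s² + 144)} = cos(12t)

Final answer: cos(12t)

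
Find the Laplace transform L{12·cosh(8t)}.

L{cosh(ωt)} = s/(s² - ω²), so L{cosh(8t)} = s/(s² - 64). Then L{12·cosh(8t)} = 12·s/(s² - 64) = 12s/(s² - 64)

Final answer: 12s/(s² - 64)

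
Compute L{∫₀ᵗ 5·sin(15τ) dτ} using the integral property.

L{∫₀ᵗ f(τ)dτ} = F(s)/s with F(s) = 75/(s² + 225), so the result is (75/(s² + 225))/s = 75/(s(s² + 225))

Final answer: 75/(s(s² + 225))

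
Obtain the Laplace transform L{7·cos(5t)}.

L{cos(ωt)} = s/(s² + ω²), so L{cos(5t)} = s/(s² + 25). Then L{7·cos(5t)} = 7·s/(s² + 25) = 7s/(s² + 25)

Final answer: 7s/(s² + 25)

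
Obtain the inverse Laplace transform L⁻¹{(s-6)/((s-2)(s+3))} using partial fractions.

Using partial fractions, f(t) = (-4e^(2t) + 9e^(-3t))/5

Final answer: (-4e^(2t) + 9e^(-3t))/5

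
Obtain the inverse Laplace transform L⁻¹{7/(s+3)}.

L⁻¹{1/(s-a)} = e^(at), so L⁻¹{1/(s+3)} = e^(-3t), and L⁻¹{7/(s+3)} = 7·e^(-3t)

Final answer: 7·e^(-3t)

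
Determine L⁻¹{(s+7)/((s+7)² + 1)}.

Using frequency shift: L⁻¹{(s-a)/((s-a)² + b²)} = e^(at)cos(bt). Here a=-7, b=1

Final answer: e^(-7t)·cos(t)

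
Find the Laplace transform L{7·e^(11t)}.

L{e^(at)} = 1/(s-a), so L{e^(11t)} = 1/(s-11). Then L{7·e^(11t)} = 7/(s-11)

Final answer: 7/(s-11)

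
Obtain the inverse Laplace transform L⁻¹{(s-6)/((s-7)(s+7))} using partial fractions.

Using partial fractions, f(t) = (e^(7t) + 13e^(-7t))/14

Final answer: (e^(7t) + 13e^(-7t))/14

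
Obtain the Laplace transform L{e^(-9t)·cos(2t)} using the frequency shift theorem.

Frequency shift: L{e^(at)f(t)} = F(s-a). L{e^(-9t)·cos(2t)} = (s+9)/((s+9)² + 4)

Final answer: (s+9)/((s+9)² + 4)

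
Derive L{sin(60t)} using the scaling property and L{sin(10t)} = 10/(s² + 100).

Using L{f(at)} = (1/a)F(s/a) with a=6: L{sin(60t)} = (1/6) · 10/((s/6)² + 100) = (1/6) · 10·36/(s² + 3600) = 60/(s² + 3600)

Final answer: 60/(s² + 3600)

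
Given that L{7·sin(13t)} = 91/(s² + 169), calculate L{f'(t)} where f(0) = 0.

L{f'(t)} = s·F(s) - f(0) = s·91/(s² + 169) - 0 = 91s/(s² + 169)

Final answer: 91s/(s² + 169)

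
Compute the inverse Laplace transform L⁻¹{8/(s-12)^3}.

L⁻¹{n!/(s-a)^(n+1)} = t^n·e^(at) with n=2, a=12. So L⁻¹{2/(s-12)^3} = t^2·e^(12t), and L⁻¹{8/(s-12)^3} = (8/2)·t^2·e^(12t) = 4·t^2·e^(12t)

Final answer: 4·t^2·e^(12t)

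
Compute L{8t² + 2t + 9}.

L{8t² + 2t + 9} = 8·2/s³ + 2/s² + 9/s = 16/s³ + 2/s² + 9/s

Final answer: 16/s³ + 2/s² + 9/s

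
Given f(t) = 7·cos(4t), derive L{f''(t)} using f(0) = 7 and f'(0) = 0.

F(s) = 7s/(s² + 16). L{f''(t)} = s²F(s) - sf(0) - f'(0) = 7s³/(s² + 16) - 7s = (7s³ - 7s(s² + 16))/(s² + 16) = -112s/(s² + 16)

Final answer: -112s/(s² + 16)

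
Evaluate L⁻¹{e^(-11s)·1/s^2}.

L⁻¹{1/s^2} = t. By the time shift theorem, L⁻¹{e^(-as)F(s)} = u(t-a)f(t-a) with a=11, so L⁻¹{e^(-11s)·1/s^2} = u(t-11)·(t-11)

Final answer: u(t-11)·(t-11)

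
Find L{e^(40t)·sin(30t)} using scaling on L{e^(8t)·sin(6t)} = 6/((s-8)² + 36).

Scaling with a=5: L{e^(40t)·sin(30t)} = (1/5) · 6/((s/5-8)² + 36). Simplifying: 30/((s-40)² + 900)

Final answer: 30/((s-40)² + 900)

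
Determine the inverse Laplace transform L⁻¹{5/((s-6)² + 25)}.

Using frequency shift, L⁻¹{5/((s-6)² + 25)} = e^(6t)·sin(5t)

Final answer: e^(6t)·sin(5t)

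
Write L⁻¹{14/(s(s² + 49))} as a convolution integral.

14/(s(s² + 49)) = (1/s)·(14/(s² + 49)) = L{1}·L{2·sin(7t)}. So f(t) = 1*(2·sin(7t)) = ∫₀ᵗ 2·sin(7τ) dτ

Final answer: ∫₀ᵗ 2·sin(7τ) dτ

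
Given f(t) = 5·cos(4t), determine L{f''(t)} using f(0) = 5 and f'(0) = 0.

F(s) = 5s/(s² + 16). L{f''(t)} = s²F(s) - sf(0) - f'(0) = 5s³/(s² + 16) - 5s = (5s³ - 5s(s² + 16))/(s² + 16) = -80s/(s² + 16)

Final answer: -80s/(s² + 16)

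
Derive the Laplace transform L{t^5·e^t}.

L{t^n·e^(at)} = n!/(s-a)^(n+1), so L{t^5·e^t} = 120/(s-1)^6

Final answer: 120/(s-1)^6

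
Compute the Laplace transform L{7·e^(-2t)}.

L{e^(at)} = 1/(s-a), so L{e^(-2t)} = 1/(s+2). Then L{7·e^(-2t)} = 7/(s+2)

Final answer: 7/(s+2)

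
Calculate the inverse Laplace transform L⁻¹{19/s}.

L⁻¹{c/s} = c, so L⁻¹{19/s} = 19

Final answer: 19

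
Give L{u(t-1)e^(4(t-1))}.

u(t-a)f(t-a) with f(t)=e^(4t). L{e^(4t)} = 1/(s-4). By time shift: e^(-s)/(s-4)

Final answer: e^(-s)/(s-4)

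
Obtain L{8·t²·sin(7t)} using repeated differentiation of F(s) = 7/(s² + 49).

F(s) = 7/(s² + 49). F'(s) = -14s/(s² + 49)². F''(s) = -14(49 - 3s²)/(s² + 49)³ = (42s² - 686)/(s² + 49)³. So L{t²·sin(7t)} = (-1)² F''(s) = (42s² - 686)/(s² + 49)³. Then L{8·t²·sin(7t)} = 8·(42s² - 686)/(s² + 49)³ = (336s² - 5488)/(s² + 49)³

Final answer: (336s² - 5488)/(s² + 49)³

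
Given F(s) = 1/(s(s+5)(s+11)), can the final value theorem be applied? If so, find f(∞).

Poles of sF(s) = 1/((s+5)(s+11)) are at s = -5 and s = -11, both in the left half-plane. Theorem applies. f(∞) = lim_{s→0} sF(s) = 1/(5·11) = 1/55

Final answer: 1/55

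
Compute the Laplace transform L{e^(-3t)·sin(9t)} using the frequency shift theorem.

Frequency shift: L{e^(at)f(t)} = F(s-a). L{e^(-3t)·sin(9t)} = 9/((s+3)² + 81)

Final answer: 9/((s+3)² + 81)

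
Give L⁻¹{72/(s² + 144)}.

This is the form c·a/(s² + a²) with a = 12, c = 6. L⁻¹ = 6·sin(12t)

Final answer: 6·sin(12t)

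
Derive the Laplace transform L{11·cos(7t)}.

L{cos(ωt)} = s/(s² + ω²), so L{cos(7t)} = s/(s² + 49). Then L{11·cos(7t)} = 11·s/(s² + 49) = 11s/(s² + 49)

Final answer: 11s/(s² + 49)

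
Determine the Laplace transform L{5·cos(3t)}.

L{cos(ωt)} = s/(s² + ω²), so L{cos(3t)} = s/(s² + 9). Then L{5·cos(3t)} = 5·s/(s² + 9) = 5s/(s² + 9)

Final answer: 5s/(s² + 9)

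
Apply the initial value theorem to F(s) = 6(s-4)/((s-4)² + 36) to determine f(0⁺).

f(0⁺) = lim_{s→∞} sF(s) = lim_{s→∞} 6s(s-4)/((s-4)² + 36) = 6

Final answer: 6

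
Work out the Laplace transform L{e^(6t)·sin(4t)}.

L{e^(at)·sin(ωt)} = ω/((s-a)² + ω²), so L{e^(6t)·sin(4t)} = 4/((s-6)² + 16)

Final answer: 4/((s-6)² + 16)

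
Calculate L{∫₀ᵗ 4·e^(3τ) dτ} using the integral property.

L{∫₀ᵗ f(τ)dτ} = F(s)/s with F(s) = 4/(s-3), so L{∫₀ᵗ 4·e^(3τ) dτ} = 4/(s(s-3))

Final answer: 4/(s(s-3))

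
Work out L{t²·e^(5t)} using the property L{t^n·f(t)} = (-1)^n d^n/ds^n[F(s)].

L{e^(5t)} = 1/(s-5). d/ds[1/(s-5)] = -1/(s-5)². d²/ds²[1/(s-5)] = 2/(s-5)³. So L{t²·e^(5t)} = (-1)² · 2/(s-5)³ = 2/(s-5)³

Final answer: 2/(s-5)³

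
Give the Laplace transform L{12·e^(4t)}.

L{e^(at)} = 1/(s-a), so L{e^(4t)} = 1/(s-4). Then L{12·e^(4t)} = 12/(s-4)

Final answer: 12/(s-4)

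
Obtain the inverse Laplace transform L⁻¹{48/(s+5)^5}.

L⁻¹{n!/(s-a)^(n+1)} = t^n·e^(at) with n=4, a=-5. So L⁻¹{24/(s+5)^5} = t^4·e^(-5t), and L⁻¹{48/(s+5)^5} = (48/24)·t^4·e^(-5t) = 2·t^4·e^(-5t)

Final answer: 2·t^4·e^(-5t)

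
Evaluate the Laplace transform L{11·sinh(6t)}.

L{sinh(ωt)} = ω/(s² - ω²), so L{sinh(6t)} = 6/(s² - 36). Then L{11·sinh(6t)} = 11·6/(s² - 36) = 66/(s² - 36)

Final answer: 66/(s² - 36)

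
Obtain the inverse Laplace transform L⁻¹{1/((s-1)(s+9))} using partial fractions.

Decompose: A/(s-1) + B/(s+9). A = 1/10, B = -1/10. f(t) = (e^t - e^(-9t))/10

Final answer: (e^t - e^(-9t))/10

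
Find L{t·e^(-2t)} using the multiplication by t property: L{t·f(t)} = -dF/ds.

Using L{t^n·e^(at)} = n!/(s-a)^(n+1), L{t·e^(-2t)} = 1/(s+2)^2

Final answer: 1/(s+2)^2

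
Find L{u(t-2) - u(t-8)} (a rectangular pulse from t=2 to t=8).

L{u(t-a)} = e^(-as)/s. L{u(t-2) - u(t-8)} = (e^(-2s) - e^(-8s))/s

Final answer: (e^(-2s) - e^(-8s))/s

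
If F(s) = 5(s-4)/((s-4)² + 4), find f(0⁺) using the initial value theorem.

f(0⁺) = lim_{s→∞} sF(s) = lim_{s→∞} 5s(s-4)/((s-4)² + 4) = 5

Final answer: 5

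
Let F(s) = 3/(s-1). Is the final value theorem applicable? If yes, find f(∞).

sF(s) = 3s/(s-1) has a pole at s = 1 in the right half-plane. Theorem does NOT apply (unstable system; f(t) = 3·e^t grows without bound).

Final answer: Not applicable (unstable)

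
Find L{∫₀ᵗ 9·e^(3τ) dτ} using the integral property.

L{∫₀ᵗ f(τ)dτ} = F(s)/s with F(s) = 9/(s-3), so L{∫₀ᵗ 9·e^(3τ) dτ} = 9/(s(s-3))

Final answer: 9/(s(s-3))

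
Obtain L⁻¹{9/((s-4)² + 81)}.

Form: b/((s-a)² + b²) → e^(at)sin(bt). With a=4, b=9

Final answer: e^(4t)·sin(9t)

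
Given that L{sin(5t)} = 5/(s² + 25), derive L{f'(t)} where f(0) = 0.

L{f'(t)} = s·F(s) - f(0) = s·5/(s² + 25) - 0 = 5s/(s² + 25)

Final answer: 5s/(s² + 25)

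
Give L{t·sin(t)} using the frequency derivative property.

L{sin(t)} = 1/(s² + 1). By L{t·f(t)} = -F'(s): -d/ds[1/(s² + 1)] = -(1)·(-2s)/(s² + 1)² = 2s/(s² + 1)²

Final answer: 2s/(s² + 1)²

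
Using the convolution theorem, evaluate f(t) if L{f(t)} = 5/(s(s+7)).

5/(s(s+7)) = (5/s)·(1/(s+7)) = L{5}·L{e^(-7t)}. By convolution, f(t) = 5*e^(-7t) = ∫₀ᵗ 5·e^(-7τ) dτ = 5·(1 - e^(-7t))/7

Final answer: 5·(1 - e^(-7t))/7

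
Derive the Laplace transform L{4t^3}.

L{4t^3} = 4 · L{t^3} = 4 · 6/s^4 = 24/s^4

Final answer: 24/s^4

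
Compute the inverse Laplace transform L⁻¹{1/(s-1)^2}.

L⁻¹{n!/(s-a)^(n+1)} = t^n·e^(at), so L⁻¹{1/(s-1)^2} = t·e^t

Final answer: t·e^t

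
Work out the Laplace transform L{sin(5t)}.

L{sin(ωt)} = ω/(s² + ω²), so L{sin(5t)} = 5/(s² + 25)

Final answer: 5/(s² + 25)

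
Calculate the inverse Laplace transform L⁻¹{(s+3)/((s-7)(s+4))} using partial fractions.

Using partial fractions, f(t) = (10e^(7t) + e^(-4t))/11

Final answer: (10e^(7t) + e^(-4t))/11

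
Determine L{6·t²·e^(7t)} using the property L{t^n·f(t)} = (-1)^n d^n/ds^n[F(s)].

L{e^(7t)} = 1/(s-7). d/ds[1/(s-7)] = -1/(s-7)². d²/ds²[1/(s-7)] = 2/(s-7)³. So L{t²·e^(7t)} = (-1)² · 2/(s-7)³ = 2/(s-7)³. Then L{6·t²·e^(7t)} = 6·2/(s-7)³ = 12/(s-7)³

Final answer: 12/(s-7)³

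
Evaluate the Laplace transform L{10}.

L{10} = 10 · L{1} = 10/s

Final answer: 10/s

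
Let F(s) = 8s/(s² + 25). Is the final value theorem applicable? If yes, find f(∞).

The final value theorem requires all poles of sF(s) in the left half-plane. sF(s) = 8s²/(s² + 25) has poles at s = ±5i (imaginary axis). Theorem does NOT apply (oscillatory system).

Final answer: Not applicable (oscillatory)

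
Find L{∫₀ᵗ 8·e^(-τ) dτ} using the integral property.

L{∫₀ᵗ f(τ)dτ} = F(s)/s with F(s) = 8/(s+1), so L{∫₀ᵗ 8·e^(-τ) dτ} = 8/(s(s+1))

Final answer: 8/(s(s+1))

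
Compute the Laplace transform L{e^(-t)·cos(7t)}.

L{e^(at)·cos(ωt)} = (s-a)/((s-a)² + ω²), so L{e^(-t)·cos(7t)} = (s+1)/((s+1)² + 49)

Final answer: (s+1)/((s+1)² + 49)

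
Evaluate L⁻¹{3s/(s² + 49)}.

This is the form c·s/(s² + a²) with a = 7, c = 3. L⁻¹ = 3·cos(7t)

Final answer: 3·cos(7t)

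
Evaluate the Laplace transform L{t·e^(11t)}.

L{t^n·e^(at)} = n!/(s-a)^(n+1), so L{t·e^(11t)} = 1/(s-11)^2

Final answer: 1/(s-11)^2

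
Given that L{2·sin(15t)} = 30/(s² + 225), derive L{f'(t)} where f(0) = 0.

L{f'(t)} = s·F(s) - f(0) = s·30/(s² + 225) - 0 = 30s/(s² + 225)

Final answer: 30s/(s² + 225)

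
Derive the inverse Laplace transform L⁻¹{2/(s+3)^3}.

L⁻¹{n!/(s-a)^(n+1)} = t^n·e^(at), so L⁻¹{2/(s+3)^3} = t^2·e^(-3t)

Final answer: t^2·e^(-3t)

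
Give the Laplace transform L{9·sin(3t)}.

L{sin(ωt)} = ω/(s² + ω²), so L{sin(3t)} = 3/(s² + 9). Then L{9·sin(3t)} = 9·3/(s² + 9) = 27/(s² + 9)

Final answer: 27/(s² + 9)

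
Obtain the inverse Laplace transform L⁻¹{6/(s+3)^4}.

L⁻¹{n!/(s-a)^(n+1)} = t^n·e^(at), so L⁻¹{6/(s+3)^4} = t^3·e^(-3t)

Final answer: t^3·e^(-3t)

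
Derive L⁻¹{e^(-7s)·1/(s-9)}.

L⁻¹{1/(s-9)} = e^(9t). By the time shift theorem, L⁻¹{e^(-as)F(s)} = u(t-a)f(t-a) with a=7, so L⁻¹{e^(-7s)·1/(s-9)} = u(t-7)·e^(9(t-7))

Final answer: u(t-7)·e^(9(t-7))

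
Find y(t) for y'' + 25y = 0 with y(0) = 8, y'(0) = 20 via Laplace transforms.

L{y''} + 25L{y} = 0. s²Y - 8s - 20 + 25Y = 0. Y(s² + 25) = 8s + 20. Y = (8s + 20)/(s² + 25). Inverting: y(t) = 8cos(5t) + 4sin(5t)

Final answer: y(t) = 8cos(5t) + 4sin(5t)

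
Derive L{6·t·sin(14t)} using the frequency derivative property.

L{sin(14t)} = 14/(s² + 196). By L{t·f(t)} = -F'(s): -d/ds[14/(s² + 196)] = -(14)·(-2s)/(s² + 196)² = 28s/(s² + 196)². Then L{6·t·sin(14t)} = 6·28s/(s² + 196)² = 168s/(s² + 196)²

Final answer: 168s/(s² + 196)²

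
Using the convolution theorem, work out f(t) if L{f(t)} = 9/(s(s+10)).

9/(s(s+10)) = (9/s)·(1/(s+10)) = L{9}·L{e^(-10t)}. By convolution, f(t) = 9*e^(-10t) = ∫₀ᵗ 9·e^(-10τ) dτ = 9·(1 - e^(-10t))/10

Final answer: 9·(1 - e^(-10t))/10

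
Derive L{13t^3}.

L{t^n} = n!/s^(n+1). So L{13t^3} = 13·3!/s^4 = 78/s^4

Final answer: 78/s^4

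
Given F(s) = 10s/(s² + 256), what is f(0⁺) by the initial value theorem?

f(0⁺) = lim_{s→∞} s·10s/(s² + 256) = lim_{s→∞} 10s²/(s² + 256) = 10

Final answer: 10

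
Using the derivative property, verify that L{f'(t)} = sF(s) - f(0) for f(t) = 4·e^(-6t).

f'(t) = -24e^(-6t). Direct: L{f'(t)} = -24/(s+6). Property: s·4/(s+6) - 4 = (4s - 4(s+6))/(s+6) = -24/(s+6). ✓

Final answer: -24/(s+6)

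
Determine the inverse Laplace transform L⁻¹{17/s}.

L⁻¹{c/s} = c, so L⁻¹{17/s} = 17

Final answer: 17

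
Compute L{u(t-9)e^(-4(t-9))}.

u(t-a)f(t-a) with f(t)=e^(-4t). L{e^(-4t)} = 1/(s+4). By time shift: e^(-9s)/(s+4)

Final answer: e^(-9s)/(s+4)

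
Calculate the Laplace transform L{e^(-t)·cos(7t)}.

L{e^(at)·cos(ωt)} = (s-a)/((s-a)² + ω²), so L{e^(-t)·cos(7t)} = (s+1)/((s+1)² + 49)

Final answer: (s+1)/((s+1)² + 49)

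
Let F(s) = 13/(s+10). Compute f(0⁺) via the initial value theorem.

f(0⁺) = lim_{s→∞} s·13/(s+10) = lim_{s→∞} 13s/(s+10) = 13

Final answer: 13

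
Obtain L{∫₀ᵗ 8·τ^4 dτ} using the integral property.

L{∫₀ᵗ f(τ)dτ} = F(s)/s with f(t) = 8t^4. F(s) = 192/s^5, so L{∫₀ᵗ 8·τ^4 dτ} = (192/s^5)/s = 192/s^6. (Check: ∫₀ᵗ 8·τ^4 dτ = 8t^5/5.)

Final answer: 192/s^6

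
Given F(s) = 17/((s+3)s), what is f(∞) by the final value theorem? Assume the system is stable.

f(∞) = lim_{s→0} sF(s) = lim_{s→0} 17/(s+3) = 17/3

Final answer: 17/3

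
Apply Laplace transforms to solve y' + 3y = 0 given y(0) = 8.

L{y'} + 3L{y} = 0. sY - 8 + 3Y = 0. Y(s+3) = 8. Y = 8/(s+3)

Final answer: y(t) = 8e^(-3t)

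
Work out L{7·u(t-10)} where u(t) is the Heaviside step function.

L{u(t-a)} = e^(-as)/s. Here a=10, so L{u(t-10)} = e^(-10s)/s, and L{7·u(t-10)} = 7·e^(-10s)/s

Final answer: 7·e^(-10s)/s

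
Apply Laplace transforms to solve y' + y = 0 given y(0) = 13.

L{y'} + L{y} = 0. sY - 13 + Y = 0. Y(s+1) = 13. Y = 13/(s+1)

Final answer: y(t) = 13e^(-t)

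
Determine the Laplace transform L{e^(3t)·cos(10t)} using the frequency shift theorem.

Frequency shift: L{e^(at)f(t)} = F(s-a). L{e^(3t)·cos(10t)} = (s-3)/((s-3)² + 100)

Final answer: (s-3)/((s-3)² + 100)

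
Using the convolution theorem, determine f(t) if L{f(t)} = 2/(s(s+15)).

2/(s(s+15)) = (2/s)·(1/(s+15)) = L{2}·L{e^(-15t)}. By convolution, f(t) = 2*e^(-15t) = ∫₀ᵗ 2·e^(-15τ) dτ = 2·(1 - e^(-15t))/15

Final answer: 2·(1 - e^(-15t))/15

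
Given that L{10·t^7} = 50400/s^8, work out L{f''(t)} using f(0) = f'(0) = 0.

L{f''(t)} = s²F(s) - sf(0) - f'(0) = s²·50400/s^8 - 0 - 0 = 50400/s^6

Final answer: 50400/s^6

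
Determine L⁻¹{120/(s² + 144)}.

This is the form c·a/(s² + a²) with a = 12, c = 10. L⁻¹ = 10·sin(12t)

Final answer: 10·sin(12t)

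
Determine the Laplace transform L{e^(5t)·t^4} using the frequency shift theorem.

L{e^(at)·t^n} = n!/(s-a)^(n+1), so L{e^(5t)·t^4} = 24/(s-5)^5

Final answer: 24/(s-5)^5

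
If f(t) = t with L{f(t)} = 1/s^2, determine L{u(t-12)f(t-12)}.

Time shift theorem: L{u(t-a)f(t-a)} = e^(-as)F(s). Here a=12, F(s) = 1/s^2, so L{u(t-12)f(t-12)} = e^(-12s)·1/s^2

Final answer: e^(-12s)·1/s^2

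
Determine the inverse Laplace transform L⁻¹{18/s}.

L⁻¹{c/s} = c, so L⁻¹{18/s} = 18

Final answer: 18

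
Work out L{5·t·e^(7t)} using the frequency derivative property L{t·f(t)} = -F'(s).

L{e^(7t)} = 1/(s-7). By frequency derivative: L{t·e^(7t)} = -d/ds[1/(s-7)] = -(-1)/(s-7)² = 1/(s-7)². Then L{5·t·e^(7t)} = 5·1/(s-7)² = 5/(s-7)²

Final answer: 5/(s-7)²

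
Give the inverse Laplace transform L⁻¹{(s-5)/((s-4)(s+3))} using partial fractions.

Using partial fractions, f(t) = (-e^(4t) + 8e^(-3t))/7

Final answer: (-e^(4t) + 8e^(-3t))/7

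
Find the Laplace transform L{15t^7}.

L{15t^7} = 15 · L{t^7} = 15 · 5040/s^8 = 75600/s^8

Final answer: 75600/s^8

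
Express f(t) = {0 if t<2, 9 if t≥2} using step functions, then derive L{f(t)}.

f(t) = 9·u(t-2). L{u(t-2)} = e^(-2s)/s, so L{f(t)} = 9·e^(-2s)/s

Final answer: 9·e^(-2s)/s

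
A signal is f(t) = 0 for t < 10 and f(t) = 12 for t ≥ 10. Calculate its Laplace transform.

f(t) = 12·u(t-10). L{u(t-10)} = e^(-10s)/s, so L{f(t)} = 12·e^(-10s)/s

Final answer: 12·e^(-10s)/s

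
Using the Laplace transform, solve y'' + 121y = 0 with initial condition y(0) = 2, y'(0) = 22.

L{y''} + 121L{y} = 0. s²Y - 2s - 22 + 121Y = 0. Y(s² + 121) = 2s + 22. Y = (2s + 22)/(s² + 121). Inverting: y(t) = 2cos(11t) + 2sin(11t)

Final answer: y(t) = 2cos(11t) + 2sin(11t)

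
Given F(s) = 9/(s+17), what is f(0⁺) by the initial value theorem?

f(0⁺) = lim_{s→∞} s·9/(s+17) = lim_{s→∞} 9s/(s+17) = 9

Final answer: 9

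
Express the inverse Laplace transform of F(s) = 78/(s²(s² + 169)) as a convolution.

78/(s²(s² + 169)) = (1/s²)·(78/(s² + 169)) = L{t}·L{6·sin(13t)}. So f(t) = t*(6·sin(13t)) = ∫₀ᵗ 6τ·sin(13(t-τ)) dτ

Final answer: ∫₀ᵗ 6τ·sin(13(t-τ)) dτ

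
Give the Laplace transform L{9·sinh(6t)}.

L{sinh(ωt)} = ω/(s² - ω²), so L{sinh(6t)} = 6/(s² - 36). Then L{9·sinh(6t)} = 9·6/(s² - 36) = 54/(s² - 36)

Final answer: 54/(s² - 36)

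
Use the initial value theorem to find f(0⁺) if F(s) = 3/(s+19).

f(0⁺) = lim_{s→∞} s·3/(s+19) = lim_{s→∞} 3s/(s+19) = 3

Final answer: 3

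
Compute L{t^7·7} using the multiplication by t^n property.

L{7} = 7/s. d^1/ds^1[1/s] = -1/s². d^2/ds^2[1/s] = 2/s^3. d^3/ds^3[1/s] = -6/s^4. d^4/ds^4[1/s] = 24/s^5. d^5/ds^5[1/s] = -120/s^6. d^6/ds^6[1/s] = 720/s^7. d^7/ds^7[1/s] = -5040/s^8. So L{t^7} = (-1)^{7}·-5040/s^8 = 5040/s^8. Then L{t^7·7} = 7·5040/s^8 = 35280/s^8

Final answer: 35280/s^8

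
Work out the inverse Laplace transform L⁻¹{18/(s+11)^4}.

L⁻¹{n!/(s-a)^(n+1)} = t^n·e^(at) with n=3, a=-11. So L⁻¹{6/(s+11)^4} = t^3·e^(-11t), and L⁻¹{18/(s+11)^4} = (18/6)·t^3·e^(-11t) = 3·t^3·e^(-11t)

Final answer: 3·t^3·e^(-11t)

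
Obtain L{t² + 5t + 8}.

L{t² + 5t + 8} = 2/s³ + 5/s² + 8/s = 2/s³ + 5/s² + 8/s

Final answer: 2/s³ + 5/s² + 8/s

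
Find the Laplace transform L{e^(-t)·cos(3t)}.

L{e^(at)·cos(ωt)} = (s-a)/((s-a)² + ω²), so L{e^(-t)·cos(3t)} = (s+1)/((s+1)² + 9)

Final answer: (s+1)/((s+1)² + 9)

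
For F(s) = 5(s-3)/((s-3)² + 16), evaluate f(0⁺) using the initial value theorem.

f(0⁺) = lim_{s→∞} sF(s) = lim_{s→∞} 5s(s-3)/((s-3)² + 16) = 5

Final answer: 5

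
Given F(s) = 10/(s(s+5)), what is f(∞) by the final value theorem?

f(∞) = lim_{s→0} s·10/(s(s+5)) = lim_{s→0} 10/(s+5) = 10/5 = 2

Final answer: 2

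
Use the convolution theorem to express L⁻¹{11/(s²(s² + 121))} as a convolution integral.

11/(s²(s² + 121)) = (1/s²)·(11/(s² + 121)) = L{t}·L{sin(11t)}. So f(t) = t*(sin(11t)) = ∫₀ᵗ τ·sin(11(t-τ)) dτ

Final answer: ∫₀ᵗ τ·sin(11(t-τ)) dτ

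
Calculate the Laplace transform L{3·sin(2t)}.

L{sin(ωt)} = ω/(s² + ω²), so L{sin(2t)} = 2/(s² + 4). Then L{3·sin(2t)} = 3·2/(s² + 4) = 6/(s² + 4)

Final answer: 6/(s² + 4)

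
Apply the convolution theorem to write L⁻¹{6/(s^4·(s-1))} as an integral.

6/(s^4·(s-1)) = (6/s^4)·(1/(s-1)) = L{t^3}·L{e^t}. So f(t) = t^3*e^t = ∫₀ᵗ τ^3·e^(t-τ) dτ

Final answer: ∫₀ᵗ τ^3·e^(t-τ) dτ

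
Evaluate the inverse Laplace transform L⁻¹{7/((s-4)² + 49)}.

Using frequency shift, L⁻¹{7/((s-4)² + 49)} = e^(4t)·sin(7t)

Final answer: e^(4t)·sin(7t)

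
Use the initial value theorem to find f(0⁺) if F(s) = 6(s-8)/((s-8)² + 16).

f(0⁺) = lim_{s→∞} sF(s) = lim_{s→∞} 6s(s-8)/((s-8)² + 16) = 6

Final answer: 6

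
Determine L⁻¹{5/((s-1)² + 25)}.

Form: b/((s-a)² + b²) → e^(at)sin(bt). With a=1, b=5

Final answer: e^t·sin(5t)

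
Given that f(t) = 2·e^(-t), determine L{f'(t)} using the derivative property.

f(0) = 2, F(s) = 2/(s+1). L{f'(t)} = s·F(s) - f(0) = 2s/(s+1) - 2 = (2s - 2(s+1))/(s+1) = -2/(s+1)

Final answer: -2/(s+1)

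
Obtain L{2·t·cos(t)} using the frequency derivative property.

L{cos(t)} = s/(s² + 1). Derivative: d/ds[s/(s² + 1)] = [(s² + 1) - s·2s]/(s² + 1)² = (1 - s²)/(s² + 1)². So L{t·cos(t)} = -F'(s) = (s² - 1)/(s² + 1)². Then L{2·t·cos(t)} = 2·(s² - 1)/(s² + 1)²

Final answer: 2·(s² - 1)/(s² + 1)²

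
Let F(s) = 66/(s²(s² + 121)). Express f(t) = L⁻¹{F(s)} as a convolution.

66/(s²(s² + 121)) = (1/s²)·(66/(s² + 121)) = L{t}·L{6·sin(11t)}. So f(t) = t*(6·sin(11t)) = ∫₀ᵗ 6τ·sin(11(t-τ)) dτ

Final answer: ∫₀ᵗ 6τ·sin(11(t-τ)) dτ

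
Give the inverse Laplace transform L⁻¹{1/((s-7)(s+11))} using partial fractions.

Decompose: A/(s-7) + B/(s+11). A = 1/18, B = -1/18. f(t) = (e^(7t) - e^(-11t))/18

Final answer: (e^(7t) - e^(-11t))/18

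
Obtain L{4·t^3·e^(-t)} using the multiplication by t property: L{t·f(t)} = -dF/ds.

Using L{t^n·e^(at)} = n!/(s-a)^(n+1), L{t^3·e^(-t)} = 6/(s+1)^4, so L{4·t^3·e^(-t)} = 4·6/(s+1)^4 = 24/(s+1)^4

Final answer: 24/(s+1)^4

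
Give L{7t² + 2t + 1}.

L{7t² + 2t + 1} = 7·2/s³ + 2/s² + 1/s = 14/s³ + 2/s² + 1/s

Final answer: 14/s³ + 2/s² + 1/s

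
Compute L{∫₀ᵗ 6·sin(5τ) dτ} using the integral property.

L{∫₀ᵗ f(τ)dτ} = F(s)/s with F(s) = 30/(s² + 25), so the result is (30/(s² + 25))/s = 30/(s(s² + 25))

Final answer: 30/(s(s² + 25))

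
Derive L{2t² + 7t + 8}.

L{2t² + 7t + 8} = 2·2/s³ + 7/s² + 8/s = 4/s³ + 7/s² + 8/s

Final answer: 4/s³ + 7/s² + 8/s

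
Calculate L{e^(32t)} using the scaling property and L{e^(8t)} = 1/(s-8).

Using L{f(at)} = (1/a)F(s/a) with a=4 and f(t) = e^(8t): L{e^(32t)} = (1/4) · 1/((s/4)-8) = (1/4) · 4/(s-32) = 1/(s-32)

Final answer: 1/(s-32)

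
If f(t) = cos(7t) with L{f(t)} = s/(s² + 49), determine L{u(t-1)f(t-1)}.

Time shift theorem: L{u(t-a)f(t-a)} = e^(-as)F(s). Here a=1, F(s) = s/(s² + 49), so L{u(t-1)f(t-1)} = e^(-s)·s/(s² + 49)

Final answer: e^(-s)·s/(s² + 49)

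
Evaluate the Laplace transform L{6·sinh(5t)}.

L{sinh(ωt)} = ω/(s² - ω²), so L{sinh(5t)} = 5/(s² - 25). Then L{6·sinh(5t)} = 6·5/(s² - 25) = 30/(s² - 25)

Final answer: 30/(s² - 25)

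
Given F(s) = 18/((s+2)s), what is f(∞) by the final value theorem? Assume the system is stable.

f(∞) = lim_{s→0} sF(s) = lim_{s→0} 18/(s+2) = 9

Final answer: 9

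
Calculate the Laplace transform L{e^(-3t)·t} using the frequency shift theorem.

L{e^(at)·t^n} = n!/(s-a)^(n+1), so L{e^(-3t)·t} = 1/(s+3)^2

Final answer: 1/(s+3)^2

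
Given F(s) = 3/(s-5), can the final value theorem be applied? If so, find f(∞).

sF(s) = 3s/(s-5) has a pole at s = 5 in the right half-plane. Theorem does NOT apply (unstable system; f(t) = 3·e^(5t) grows without bound).

Final answer: Not applicable (unstable)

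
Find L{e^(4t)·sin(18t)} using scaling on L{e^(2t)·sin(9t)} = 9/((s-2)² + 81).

Scaling with a=2: L{e^(4t)·sin(18t)} = (1/2) · 9/((s/2-2)² + 81). Simplifying: 18/((s-4)² + 324)

Final answer: 18/((s-4)² + 324)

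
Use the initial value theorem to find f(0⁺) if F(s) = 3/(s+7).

f(0⁺) = lim_{s→∞} s·3/(s+7) = lim_{s→∞} 3s/(s+7) = 3

Final answer: 3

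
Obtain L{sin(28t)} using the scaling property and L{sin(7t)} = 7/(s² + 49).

Using L{f(at)} = (1/a)F(s/a) with a=4: L{sin(28t)} = (1/4) · 7/((s/4)² + 49) = (1/4) · 7·16/(s² + 784) = 28/(s² + 784)

Final answer: 28/(s² + 784)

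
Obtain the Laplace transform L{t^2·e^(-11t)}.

L{t^n·e^(at)} = n!/(s-a)^(n+1), so L{t^2·e^(-11t)} = 2/(s+11)^3

Final answer: 2/(s+11)^3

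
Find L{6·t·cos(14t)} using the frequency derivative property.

L{cos(14t)} = s/(s² + 196). Derivative: d/ds[s/(s² + 196)] = [(s² + 196) - s·2s]/(s² + 196)² = (196 - s²)/(s² + 196)². So L{t·cos(14t)} = -F'(s) = (s² - 196)/(s² + 196)². Then L{6·t·cos(14t)} = 6·(s² - 196)/(s² + 196)²

Final answer: 6·(s² - 196)/(s² + 196)²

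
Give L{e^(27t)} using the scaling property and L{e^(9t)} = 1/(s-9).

Using L{f(at)} = (1/a)F(s/a) with a=3 and f(t) = e^(9t): L{e^(27t)} = (1/3) · 1/((s/3)-9) = (1/3) · 3/(s-27) = 1/(s-27)

Final answer: 1/(s-27)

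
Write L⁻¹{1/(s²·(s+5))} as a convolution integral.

1/(s²·(s+5)) = (1/s^2)·(1/(s+5)) = L{t}·L{e^(-5t)}. So f(t) = t*e^(-5t) = ∫₀ᵗ τ·e^(-5(t-τ)) dτ

Final answer: ∫₀ᵗ τ·e^(-5(t-τ)) dτ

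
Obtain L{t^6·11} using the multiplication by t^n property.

L{11} = 11/s. d^1/ds^1[1/s] = -1/s². d^2/ds^2[1/s] = 2/s^3. d^3/ds^3[1/s] = -6/s^4. d^4/ds^4[1/s] = 24/s^5. d^5/ds^5[1/s] = -120/s^6. d^6/ds^6[1/s] = 720/s^7. So L{t^6} = (-1)^{6}·720/s^7 = 720/s^7. Then L{t^6·11} = 11·720/s^7 = 7920/s^7

Final answer: 7920/s^7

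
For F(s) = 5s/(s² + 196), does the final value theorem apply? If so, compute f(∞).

The final value theorem requires all poles of sF(s) in the left half-plane. sF(s) = 5s²/(s² + 196) has poles at s = ±14i (imaginary axis). Theorem does NOT apply (oscillatory system).

Final answer: Not applicable (oscillatory)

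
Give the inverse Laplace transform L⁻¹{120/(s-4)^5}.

L⁻¹{n!/(s-a)^(n+1)} = t^n·e^(at) with n=4, a=4. So L⁻¹{24/(s-4)^5} = t^4·e^(4t), and L⁻¹{120/(s-4)^5} = (120/24)·t^4·e^(4t) = 5·t^4·e^(4t)

Final answer: 5·t^4·e^(4t)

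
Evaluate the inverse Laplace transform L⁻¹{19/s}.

L⁻¹{c/s} = c, so L⁻¹{19/s} = 19

Final answer: 19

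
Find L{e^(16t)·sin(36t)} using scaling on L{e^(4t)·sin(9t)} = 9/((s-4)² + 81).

Scaling with a=4: L{e^(16t)·sin(36t)} = (1/4) · 9/((s/4-4)² + 81). Simplifying: 36/((s-16)² + 1296)

Final answer: 36/((s-16)² + 1296)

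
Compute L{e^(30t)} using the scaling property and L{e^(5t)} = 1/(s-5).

Using L{f(at)} = (1/a)F(s/a) with a=6 and f(t) = e^(5t): L{e^(30t)} = (1/6) · 1/((s/6)-5) = (1/6) · 6/(s-30) = 1/(s-30)

Final answer: 1/(s-30)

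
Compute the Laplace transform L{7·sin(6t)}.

L{sin(ωt)} = ω/(s² + ω²), so L{sin(6t)} = 6/(s² + 36). Then L{7·sin(6t)} = 7·6/(s² + 36) = 42/(s² + 36)

Final answer: 42/(s² + 36)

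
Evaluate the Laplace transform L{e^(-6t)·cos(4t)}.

L{e^(at)·cos(ωt)} = (s-a)/((s-a)² + ω²), so L{e^(-6t)·cos(4t)} = (s+6)/((s+6)² + 16)

Final answer: (s+6)/((s+6)² + 16)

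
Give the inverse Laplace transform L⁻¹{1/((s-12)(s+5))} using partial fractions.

Decompose: A/(s-12) + B/(s+5). A = 1/17, B = -1/17. f(t) = (e^(12t) - e^(-5t))/17

Final answer: (e^(12t) - e^(-5t))/17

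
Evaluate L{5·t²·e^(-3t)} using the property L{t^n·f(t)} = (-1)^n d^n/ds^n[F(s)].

L{e^(-3t)} = 1/(s+3). d/ds[1/(s+3)] = -1/(s+3)². d²/ds²[1/(s+3)] = 2/(s+3)³. So L{t²·e^(-3t)} = (-1)² · 2/(s+3)³ = 2/(s+3)³. Then L{5·t²·e^(-3t)} = 5·2/(s+3)³ = 10/(s+3)³

Final answer: 10/(s+3)³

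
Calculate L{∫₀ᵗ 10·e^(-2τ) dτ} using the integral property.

L{∫₀ᵗ f(τ)dτ} = F(s)/s with F(s) = 10/(s+2), so L{∫₀ᵗ 10·e^(-2τ) dτ} = 10/(s(s+2))

Final answer: 10/(s(s+2))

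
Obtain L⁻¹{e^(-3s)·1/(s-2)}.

L⁻¹{1/(s-2)} = e^(2t). By the time shift theorem, L⁻¹{e^(-as)F(s)} = u(t-a)f(t-a) with a=3, so L⁻¹{e^(-3s)·1/(s-2)} = u(t-3)·e^(2(t-3))

Final answer: u(t-3)·e^(2(t-3))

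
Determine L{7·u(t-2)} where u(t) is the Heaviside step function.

L{u(t-a)} = e^(-as)/s. Here a=2, so L{u(t-2)} = e^(-2s)/s, and L{7·u(t-2)} = 7·e^(-2s)/s

Final answer: 7·e^(-2s)/s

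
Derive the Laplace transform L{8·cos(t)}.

L{cos(ωt)} = s/(s² + ω²), so L{cos(t)} = s/(s² + 1). Then L{8·cos(t)} = 8·s/(s² + 1) = 8s/(s² + 1)

Final answer: 8s/(s² + 1)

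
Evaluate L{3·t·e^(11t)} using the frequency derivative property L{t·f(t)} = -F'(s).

L{e^(11t)} = 1/(s-11). By frequency derivative: L{t·e^(11t)} = -d/ds[1/(s-11)] = -(-1)/(s-11)² = 1/(s-11)². Then L{3·t·e^(11t)} = 3·1/(s-11)² = 3/(s-11)²

Final answer: 3/(s-11)²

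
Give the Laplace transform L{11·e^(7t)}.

L{e^(at)} = 1/(s-a), so L{e^(7t)} = 1/(s-7). Then L{11·e^(7t)} = 11/(s-7)

Final answer: 11/(s-7)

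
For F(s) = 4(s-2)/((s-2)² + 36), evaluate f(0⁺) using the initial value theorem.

f(0⁺) = lim_{s→∞} sF(s) = lim_{s→∞} 4s(s-2)/((s-2)² + 36) = 4

Final answer: 4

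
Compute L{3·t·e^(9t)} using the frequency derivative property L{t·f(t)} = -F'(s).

L{e^(9t)} = 1/(s-9). By frequency derivative: L{t·e^(9t)} = -d/ds[1/(s-9)] = -(-1)/(s-9)² = 1/(s-9)². Then L{3·t·e^(9t)} = 3·1/(s-9)² = 3/(s-9)²

Final answer: 3/(s-9)²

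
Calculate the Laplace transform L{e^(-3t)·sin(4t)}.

L{e^(at)·sin(ωt)} = ω/((s-a)² + ω²), so L{e^(-3t)·sin(4t)} = 4/((s+3)² + 16)

Final answer: 4/((s+3)² + 16)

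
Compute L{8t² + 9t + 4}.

L{8t² + 9t + 4} = 8·2/s³ + 9/s² + 4/s = 16/s³ + 9/s² + 4/s

Final answer: 16/s³ + 9/s² + 4/s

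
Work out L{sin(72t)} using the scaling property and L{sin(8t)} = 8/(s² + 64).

Using L{f(at)} = (1/a)F(s/a) with a=9: L{sin(72t)} = (1/9) · 8/((s/9)² + 64) = (1/9) · 8·81/(s² + 5184) = 72/(s² + 5184)

Final answer: 72/(s² + 5184)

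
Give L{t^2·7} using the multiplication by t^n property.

L{7} = 7/s. d^1/ds^1[1/s] = -1/s². d^2/ds^2[1/s] = 2/s^3. So L{t^2} = (-1)^{2}·2/s^3 = 2/s^3. Then L{t^2·7} = 7·2/s^3 = 14/s^3

Final answer: 14/s^3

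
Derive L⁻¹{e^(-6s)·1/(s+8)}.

L⁻¹{1/(s+8)} = e^(-8t). By the time shift theorem, L⁻¹{e^(-as)F(s)} = u(t-a)f(t-a) with a=6, so L⁻¹{e^(-6s)·1/(s+8)} = u(t-6)·e^(-8(t-6))

Final answer: u(t-6)·e^(-8(t-6))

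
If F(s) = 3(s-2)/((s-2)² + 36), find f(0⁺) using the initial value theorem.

f(0⁺) = lim_{s→∞} sF(s) = lim_{s→∞} 3s(s-2)/((s-2)² + 36) = 3

Final answer: 3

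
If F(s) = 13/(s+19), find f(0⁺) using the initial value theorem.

f(0⁺) = lim_{s→∞} s·13/(s+19) = lim_{s→∞} 13s/(s+19) = 13

Final answer: 13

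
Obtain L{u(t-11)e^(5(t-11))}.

u(t-a)f(t-a) with f(t)=e^(5t). L{e^(5t)} = 1/(s-5). By time shift: e^(-11s)/(s-5)

Final answer: e^(-11s)/(s-5)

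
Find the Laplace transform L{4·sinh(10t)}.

L{sinh(ωt)} = ω/(s² - ω²), so L{sinh(10t)} = 10/(s² - 100). Then L{4·sinh(10t)} = 4·10/(s² - 100) = 40/(s² - 100)

Final answer: 40/(s² - 100)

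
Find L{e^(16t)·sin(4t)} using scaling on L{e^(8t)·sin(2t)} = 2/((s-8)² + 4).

Scaling with a=2: L{e^(16t)·sin(4t)} = (1/2) · 2/((s/2-8)² + 4). Simplifying: 4/((s-16)² + 16)

Final answer: 4/((s-16)² + 16)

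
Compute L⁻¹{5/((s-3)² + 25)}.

Form: b/((s-a)² + b²) → e^(at)sin(bt). With a=3, b=5

Final answer: e^(3t)·sin(5t)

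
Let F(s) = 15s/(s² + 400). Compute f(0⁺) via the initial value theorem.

f(0⁺) = lim_{s→∞} s·15s/(s² + 400) = lim_{s→∞} 15s²/(s² + 400) = 15

Final answer: 15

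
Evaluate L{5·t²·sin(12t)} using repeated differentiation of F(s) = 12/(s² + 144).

F(s) = 12/(s² + 144). F'(s) = -24s/(s² + 144)². F''(s) = -24(144 - 3s²)/(s² + 144)³ = (72s² - 3456)/(s² + 144)³. So L{t²·sin(12t)} = (-1)² F''(s) = (72s² - 3456)/(s² + 144)³. Then L{5·t²·sin(12t)} = 5·(72s² - 3456)/(s² + 144)³ = (360s² - 17280)/(s² + 144)³

Final answer: (360s² - 17280)/(s² + 144)³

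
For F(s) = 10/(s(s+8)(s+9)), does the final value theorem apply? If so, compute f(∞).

Poles of sF(s) = 10/((s+8)(s+9)) are at s = -8 and s = -9, both in the left half-plane. Theorem applies. f(∞) = lim_{s→0} sF(s) = 10/(8·9) = 5/36

Final answer: 5/36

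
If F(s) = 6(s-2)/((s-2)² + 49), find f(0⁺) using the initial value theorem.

f(0⁺) = lim_{s→∞} sF(s) = lim_{s→∞} 6s(s-2)/((s-2)² + 49) = 6

Final answer: 6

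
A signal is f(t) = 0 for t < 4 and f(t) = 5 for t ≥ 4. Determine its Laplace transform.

f(t) = 5·u(t-4). L{u(t-4)} = e^(-4s)/s, so L{f(t)} = 5·e^(-4s)/s

Final answer: 5·e^(-4s)/s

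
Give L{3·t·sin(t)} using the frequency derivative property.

L{sin(t)} = 1/(s² + 1). By L{t·f(t)} = -F'(s): -d/ds[1/(s² + 1)] = -(1)·(-2s)/(s² + 1)² = 2s/(s² + 1)². Then L{3·t·sin(t)} = 3·2s/(s² + 1)² = 6s/(s² + 1)²

Final answer: 6s/(s² + 1)²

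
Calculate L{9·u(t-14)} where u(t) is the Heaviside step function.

L{u(t-a)} = e^(-as)/s. Here a=14, so L{u(t-14)} = e^(-14s)/s, and L{9·u(t-14)} = 9·e^(-14s)/s

Final answer: 9·e^(-14s)/s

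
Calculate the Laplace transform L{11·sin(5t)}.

L{sin(ωt)} = ω/(s² + ω²), so L{sin(5t)} = 5/(s² + 25). Then L{11·sin(5t)} = 11·5/(s² + 25) = 55/(s² + 25)

Final answer: 55/(s² + 25)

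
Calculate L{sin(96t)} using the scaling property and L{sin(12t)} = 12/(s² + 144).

Using L{f(at)} = (1/a)F(s/a) with a=8: L{sin(96t)} = (1/8) · 12/((s/8)² + 144) = (1/8) · 12·64/(s² + 9216) = 96/(s² + 9216)

Final answer: 96/(s² + 9216)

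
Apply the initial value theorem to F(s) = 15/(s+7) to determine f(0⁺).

f(0⁺) = lim_{s→∞} s·15/(s+7) = lim_{s→∞} 15s/(s+7) = 15

Final answer: 15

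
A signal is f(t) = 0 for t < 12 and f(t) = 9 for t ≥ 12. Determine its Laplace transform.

f(t) = 9·u(t-12). L{u(t-12)} = e^(-12s)/s, so L{f(t)} = 9·e^(-12s)/s

Final answer: 9·e^(-12s)/s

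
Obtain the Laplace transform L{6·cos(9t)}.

L{cos(ωt)} = s/(s² + ω²), so L{cos(9t)} = s/(s² + 81). Then L{6·cos(9t)} = 6·s/(s² + 81) = 6s/(s² + 81)

Final answer: 6s/(s² + 81)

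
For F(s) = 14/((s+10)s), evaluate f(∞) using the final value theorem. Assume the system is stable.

f(∞) = lim_{s→0} sF(s) = lim_{s→0} 14/(s+10) = 7/5

Final answer: 7/5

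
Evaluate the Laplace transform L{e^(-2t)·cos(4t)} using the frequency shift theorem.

Frequency shift: L{e^(at)f(t)} = F(s-a). L{e^(-2t)·cos(4t)} = (s+2)/((s+2)² + 16)

Final answer: (s+2)/((s+2)² + 16)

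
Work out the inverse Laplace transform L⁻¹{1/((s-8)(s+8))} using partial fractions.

Decompose: A/(s-8) + B/(s+8). A = 1/16, B = -1/16. f(t) = (e^(8t) - e^(-8t))/16

Final answer: (e^(8t) - e^(-8t))/16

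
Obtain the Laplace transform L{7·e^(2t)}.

L{e^(at)} = 1/(s-a), so L{e^(2t)} = 1/(s-2). Then L{7·e^(2t)} = 7/(s-2)

Final answer: 7/(s-2)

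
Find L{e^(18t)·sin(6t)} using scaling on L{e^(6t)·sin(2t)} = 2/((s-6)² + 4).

Scaling with a=3: L{e^(18t)·sin(6t)} = (1/3) · 2/((s/3-6)² + 4). Simplifying: 6/((s-18)² + 36)

Final answer: 6/((s-18)² + 36)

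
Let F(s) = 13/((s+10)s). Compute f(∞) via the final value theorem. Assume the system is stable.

f(∞) = lim_{s→0} sF(s) = lim_{s→0} 13/(s+10) = 13/10

Final answer: 13/10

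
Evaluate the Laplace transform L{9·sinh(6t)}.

L{sinh(ωt)} = ω/(s² - ω²), so L{sinh(6t)} = 6/(s² - 36). Then L{9·sinh(6t)} = 9·6/(s² - 36) = 54/(s² - 36)

Final answer: 54/(s² - 36)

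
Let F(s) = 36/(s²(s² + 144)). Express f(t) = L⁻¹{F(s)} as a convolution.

36/(s²(s² + 144)) = (1/s²)·(36/(s² + 144)) = L{t}·L{3·sin(12t)}. So f(t) = t*(3·sin(12t)) = ∫₀ᵗ 3τ·sin(12(t-τ)) dτ

Final answer: ∫₀ᵗ 3τ·sin(12(t-τ)) dτ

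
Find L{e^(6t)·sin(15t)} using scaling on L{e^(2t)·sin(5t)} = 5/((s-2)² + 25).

Scaling with a=3: L{e^(6t)·sin(15t)} = (1/3) · 5/((s/3-2)² + 25). Simplifying: 15/((s-6)² + 225)

Final answer: 15/((s-6)² + 225)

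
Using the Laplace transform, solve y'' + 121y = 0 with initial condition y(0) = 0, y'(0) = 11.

L{y''} + 121L{y} = 0. s²Y - 0 - 11 + 121Y = 0. Y(s² + 121) = 11. Y = (11)/(s² + 121). Inverting: y(t) = sin(11t)

Final answer: y(t) = sin(11t)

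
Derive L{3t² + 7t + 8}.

L{3t² + 7t + 8} = 3·2/s³ + 7/s² + 8/s = 6/s³ + 7/s² + 8/s

Final answer: 6/s³ + 7/s² + 8/s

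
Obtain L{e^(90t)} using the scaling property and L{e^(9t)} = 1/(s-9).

Using L{f(at)} = (1/a)F(s/a) with a=10 and f(t) = e^(9t): L{e^(90t)} = (1/10) · 1/((s/10)-9) = (1/10) · 10/(s-90) = 1/(s-90)

Final answer: 1/(s-90)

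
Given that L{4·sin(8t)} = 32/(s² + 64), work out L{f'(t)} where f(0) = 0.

L{f'(t)} = s·F(s) - f(0) = s·32/(s² + 64) - 0 = 32s/(s² + 64)

Final answer: 32s/(s² + 64)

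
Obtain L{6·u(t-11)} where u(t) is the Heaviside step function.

L{u(t-a)} = e^(-as)/s. Here a=11, so L{u(t-11)} = e^(-11s)/s, and L{6·u(t-11)} = 6·e^(-11s)/s

Final answer: 6·e^(-11s)/s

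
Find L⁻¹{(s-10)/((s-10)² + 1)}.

Using frequency shift: L⁻¹{(s-a)/((s-a)² + b²)} = e^(at)cos(bt). Here a=10, b=1

Final answer: e^(10t)·cos(t)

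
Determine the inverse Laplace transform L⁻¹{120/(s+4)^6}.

L⁻¹{n!/(s-a)^(n+1)} = t^n·e^(at), so L⁻¹{120/(s+4)^6} = t^5·e^(-4t)

Final answer: t^5·e^(-4t)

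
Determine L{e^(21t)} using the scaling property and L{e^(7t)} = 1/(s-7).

Using L{f(at)} = (1/a)F(s/a) with a=3 and f(t) = e^(7t): L{e^(21t)} = (1/3) · 1/((s/3)-7) = (1/3) · 3/(s-21) = 1/(s-21)

Final answer: 1/(s-21)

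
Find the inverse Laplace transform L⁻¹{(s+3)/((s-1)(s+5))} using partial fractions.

Using partial fractions, f(t) = (4e^t + 2e^(-5t))/6

Final answer: (4e^t + 2e^(-5t))/6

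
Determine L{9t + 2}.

L{9t + 2} = 9·L{t} + 2·L{1} = 9/s² + 2/s

Final answer: 9/s² + 2/s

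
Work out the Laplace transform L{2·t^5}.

L{t^n} = n!/s^(n+1), so L{t^5} = 120/s^6. Then L{2·t^5} = 2·120/s^6 = 240/s^6

Final answer: 240/s^6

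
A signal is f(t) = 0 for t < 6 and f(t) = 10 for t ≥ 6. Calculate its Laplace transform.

f(t) = 10·u(t-6). L{u(t-6)} = e^(-6s)/s, so L{f(t)} = 10·e^(-6s)/s

Final answer: 10·e^(-6s)/s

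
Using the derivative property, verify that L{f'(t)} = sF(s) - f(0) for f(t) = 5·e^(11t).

f'(t) = 55e^(11t). Direct: L{f'(t)} = 55/(s-11). Property: s·5/(s-11) - 5 = (5s - 5(s-11))/(s-11) = 55/(s-11). ✓

Final answer: 55/(s-11)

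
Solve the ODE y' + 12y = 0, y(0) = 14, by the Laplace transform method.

L{y'} + 12L{y} = 0. sY - 14 + 12Y = 0. Y(s+12) = 14. Y = 14/(s+12)

Final answer: y(t) = 14e^(-12t)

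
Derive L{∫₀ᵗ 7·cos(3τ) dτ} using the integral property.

L{∫₀ᵗ f(τ)dτ} = F(s)/s with F(s) = 7s/(s² + 9), so the result is (7s/(s² + 9))/s = 7/(s² + 9)

Final answer: 7/(s² + 9)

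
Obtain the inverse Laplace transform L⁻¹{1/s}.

L⁻¹{c/s} = c, so L⁻¹{1/s} = 1

Final answer: 1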